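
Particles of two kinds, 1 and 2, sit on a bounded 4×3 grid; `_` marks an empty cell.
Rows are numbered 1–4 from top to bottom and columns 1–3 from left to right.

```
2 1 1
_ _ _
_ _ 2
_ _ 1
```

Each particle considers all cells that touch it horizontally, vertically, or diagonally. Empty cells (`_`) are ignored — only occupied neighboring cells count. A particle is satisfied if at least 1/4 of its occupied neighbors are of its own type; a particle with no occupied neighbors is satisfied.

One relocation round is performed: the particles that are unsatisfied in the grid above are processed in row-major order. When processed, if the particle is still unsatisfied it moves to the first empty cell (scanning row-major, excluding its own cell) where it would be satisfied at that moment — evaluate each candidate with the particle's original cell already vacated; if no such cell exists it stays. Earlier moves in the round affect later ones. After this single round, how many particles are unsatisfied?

0

Initially unsatisfied (in order): (1,1), (3,3), (4,3).
  (1,1) → (2,2).
  (3,3): now satisfied by earlier moves; stays.
  (4,3) → (1,1).
Resulting grid:
1 1 1
_ 2 _
_ _ 2
_ _ _
All satisfied now.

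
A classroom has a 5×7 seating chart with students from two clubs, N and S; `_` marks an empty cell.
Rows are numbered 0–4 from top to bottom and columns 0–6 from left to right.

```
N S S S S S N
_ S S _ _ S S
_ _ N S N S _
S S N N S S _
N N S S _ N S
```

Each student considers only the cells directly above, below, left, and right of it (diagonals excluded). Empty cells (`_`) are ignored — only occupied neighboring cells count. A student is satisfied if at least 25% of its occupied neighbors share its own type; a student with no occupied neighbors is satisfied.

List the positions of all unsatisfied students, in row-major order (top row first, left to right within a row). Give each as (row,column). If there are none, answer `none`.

(0,0), (0,6), (2,3), (2,4), (4,5), (4,6)

Row 0: (0,0)N 0/1 ✗ · (0,1)S 2/3 ✓ · (0,2)S 3/3 ✓ · (0,3)S 2/2 ✓ · (0,4)S 2/2 ✓ · (0,5)S 2/3 ✓ · (0,6)N 0/2 ✗
Row 1: (1,1)S 2/2 ✓ · (1,2)S 2/3 ✓ · (1,5)S 3/3 ✓ · (1,6)S 1/2 ✓
Row 2: (2,2)N 1/3 ✓ · (2,3)S 0/3 ✗ · (2,4)N 0/3 ✗ · (2,5)S 2/3 ✓
Row 3: (3,0)S 1/2 ✓ · (3,1)S 1/3 ✓ · (3,2)N 2/4 ✓ · (3,3)N 1/4 ✓ · (3,4)S 1/3 ✓ · (3,5)S 2/3 ✓
Row 4: (4,0)N 1/2 ✓ · (4,1)N 1/3 ✓ · (4,2)S 1/3 ✓ · (4,3)S 1/2 ✓ · (4,5)N 0/2 ✗ · (4,6)S 0/1 ✗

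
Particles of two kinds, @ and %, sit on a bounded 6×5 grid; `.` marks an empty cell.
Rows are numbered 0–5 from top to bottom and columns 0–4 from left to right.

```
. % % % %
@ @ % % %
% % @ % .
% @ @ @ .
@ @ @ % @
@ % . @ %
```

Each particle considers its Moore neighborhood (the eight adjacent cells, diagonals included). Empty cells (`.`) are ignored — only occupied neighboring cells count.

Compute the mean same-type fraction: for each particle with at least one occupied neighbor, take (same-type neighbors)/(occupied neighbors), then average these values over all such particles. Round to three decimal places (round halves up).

0.567

(0,1)% 2/4
(0,2)% 4/5
(0,3)% 5/5
(0,4)% 3/3
(1,0)@ 1/4
(1,1)@ 2/7
(1,2)% 6/8
(1,3)% 6/7
(1,4)% 4/4
(2,0)% 2/5
(2,1)% 3/8
(2,2)@ 4/8
(2,3)% 3/6
(3,0)% 2/5
(3,1)@ 5/8
(3,2)@ 5/8
(3,3)@ 4/6
(4,0)@ 3/5
(4,1)@ 5/7
(4,2)@ 5/7
(4,3)% 1/6
(4,4)@ 2/4
(5,0)@ 2/3
(5,1)% 0/4
(5,3)@ 2/4
(5,4)% 1/3
Sum over 26 particles: 2/4 + 4/5 + 5/5 + 3/3 + 1/4 + 2/7 + 6/8 + 6/7 + 4/4 + 2/5 + 3/8 + 4/8 + 3/6 + 2/5 + 5/8 + 5/8 + 4/6 + 3/5 + 5/7 + 5/7 + 1/6 + 2/4 + 2/3 + 0/4 + 2/4 + 1/3 = 12373/840; mean = 12373/840 ÷ 26 = 12373/21840 = 0.566529… → 0.567.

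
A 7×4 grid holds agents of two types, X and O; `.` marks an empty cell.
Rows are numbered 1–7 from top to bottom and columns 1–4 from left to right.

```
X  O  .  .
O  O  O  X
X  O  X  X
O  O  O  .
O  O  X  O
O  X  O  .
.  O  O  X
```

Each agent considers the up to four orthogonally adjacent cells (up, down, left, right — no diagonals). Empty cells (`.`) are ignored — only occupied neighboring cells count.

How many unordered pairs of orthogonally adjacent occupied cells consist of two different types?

Scan each occupied cell's neighbors to the right and below so each pair is counted once.
From row 1: 2 unlike of 3 pairs (running 2/3).
From row 2: 3 unlike of 7 pairs (running 5/10).
From row 3: 4 unlike of 6 pairs (running 9/16).
From row 4: 1 unlike of 5 pairs (running 10/21).
From row 5: 4 unlike of 6 pairs (running 14/27).
From row 6: 3 unlike of 4 pairs (running 17/31).
From row 7: 1 unlike of 2 pairs (running 18/33).
Total adjacent occupied pairs: 33; unlike-type pairs: 18.

18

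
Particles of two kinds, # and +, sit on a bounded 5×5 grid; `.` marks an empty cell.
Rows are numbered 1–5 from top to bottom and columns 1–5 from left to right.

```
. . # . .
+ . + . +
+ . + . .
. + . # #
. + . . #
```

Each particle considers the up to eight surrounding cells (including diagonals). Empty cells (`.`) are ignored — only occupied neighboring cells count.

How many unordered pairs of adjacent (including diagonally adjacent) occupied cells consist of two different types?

2

Scan each occupied cell's neighbors to the right and below (and the two forward diagonals) so each pair is counted once.
Row 1: #(1,3)–+(2,3)≠  → 1/1 unlike.
Row 2: +(2,1)–+(3,1)= +(2,3)–+(3,3)=  → 0/2 unlike.
Row 3: +(3,1)–+(4,2)= +(3,3)–#(4,4)≠ +(3,3)–+(4,2)=  → 1/3 unlike.
Row 4: +(4,2)–+(5,2)= #(4,4)–#(4,5)= #(4,4)–#(5,5)= #(4,5)–#(5,5)=  → 0/4 unlike.
Total adjacent occupied pairs: 10; unlike-type pairs: 2.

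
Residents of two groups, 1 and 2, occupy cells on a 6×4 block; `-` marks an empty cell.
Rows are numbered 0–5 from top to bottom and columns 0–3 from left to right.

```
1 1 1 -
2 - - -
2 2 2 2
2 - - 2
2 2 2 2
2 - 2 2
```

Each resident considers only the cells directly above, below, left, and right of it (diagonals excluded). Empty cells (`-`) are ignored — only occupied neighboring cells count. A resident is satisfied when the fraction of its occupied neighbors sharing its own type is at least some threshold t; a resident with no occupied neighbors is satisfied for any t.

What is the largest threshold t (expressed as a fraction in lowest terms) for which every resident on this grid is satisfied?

1/2

(0,0)1 1/2
(0,1)1 2/2
(0,2)1 1/1
(1,0)2 1/2
(2,0)2 3/3
(2,1)2 2/2
(2,2)2 2/2
(2,3)2 2/2
(3,0)2 2/2
(3,3)2 2/2
(4,0)2 3/3
(4,1)2 2/2
(4,2)2 3/3
(4,3)2 3/3
(5,0)2 1/1
(5,2)2 2/2
(5,3)2 2/2
The smallest same-type fraction is 1/2 at (0,0), which reduces to 1/2. Any threshold above that leaves this resident unsatisfied.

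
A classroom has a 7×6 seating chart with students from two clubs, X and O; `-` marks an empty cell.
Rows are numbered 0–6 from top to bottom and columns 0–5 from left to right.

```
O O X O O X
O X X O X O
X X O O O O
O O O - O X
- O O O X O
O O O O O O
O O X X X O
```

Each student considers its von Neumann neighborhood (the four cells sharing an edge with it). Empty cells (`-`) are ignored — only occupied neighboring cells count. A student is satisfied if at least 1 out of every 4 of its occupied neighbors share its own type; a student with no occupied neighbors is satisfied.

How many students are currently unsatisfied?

Row 0: (0,0)O 2/2 satisfied · (0,1)O 1/3 satisfied · (0,2)X 1/3 satisfied · (0,3)O 2/3 satisfied · (0,4)O 1/3 satisfied · (0,5)X 0/2 not
Row 1: (1,0)O 1/3 satisfied · (1,1)X 2/4 satisfied · (1,2)X 2/4 satisfied · (1,3)O 2/4 satisfied · (1,4)X 0/4 not · (1,5)O 1/3 satisfied
Row 2: (2,0)X 1/3 satisfied · (2,1)X 2/4 satisfied · (2,2)O 2/4 satisfied · (2,3)O 3/3 satisfied · (2,4)O 3/4 satisfied · (2,5)O 2/3 satisfied
Row 3: (3,0)O 1/2 satisfied · (3,1)O 3/4 satisfied · (3,2)O 3/3 satisfied · (3,4)O 1/3 satisfied · (3,5)X 0/3 not
Row 4: (4,1)O 3/3 satisfied · (4,2)O 4/4 satisfied · (4,3)O 2/3 satisfied · (4,4)X 0/4 not · (4,5)O 1/3 satisfied
Row 5: (5,0)O 2/2 satisfied · (5,1)O 4/4 satisfied · (5,2)O 3/4 satisfied · (5,3)O 3/4 satisfied · (5,4)O 2/4 satisfied · (5,5)O 3/3 satisfied
Row 6: (6,0)O 2/2 satisfied · (6,1)O 2/3 satisfied · (6,2)X 1/3 satisfied · (6,3)X 2/3 satisfied · (6,4)X 1/3 satisfied · (6,5)O 1/2 satisfied
Unsatisfied: (0,5), (1,4), (3,5), (4,4) — 4 in total.

4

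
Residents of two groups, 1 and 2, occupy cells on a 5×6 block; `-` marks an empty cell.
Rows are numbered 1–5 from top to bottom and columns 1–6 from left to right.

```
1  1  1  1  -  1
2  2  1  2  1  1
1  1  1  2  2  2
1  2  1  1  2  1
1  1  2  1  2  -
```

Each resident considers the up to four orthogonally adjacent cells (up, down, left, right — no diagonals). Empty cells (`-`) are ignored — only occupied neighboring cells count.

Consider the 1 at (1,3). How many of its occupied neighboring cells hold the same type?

Occupied neighbors of (1,3): (2,3)=1, (1,2)=1, (1,4)=1.
Same type (1): 3 of 3.

3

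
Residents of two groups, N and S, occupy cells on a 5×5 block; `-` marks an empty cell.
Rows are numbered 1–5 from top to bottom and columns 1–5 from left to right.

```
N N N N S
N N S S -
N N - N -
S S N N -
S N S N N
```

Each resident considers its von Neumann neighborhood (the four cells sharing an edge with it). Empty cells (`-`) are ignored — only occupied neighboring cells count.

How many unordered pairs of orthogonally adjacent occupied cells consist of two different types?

Scan each occupied cell's neighbors to the right and below so each pair is counted once.
From row 1: 3 unlike of 8 pairs (running 3/8).
From row 2: 2 unlike of 6 pairs (running 5/14).
From row 3: 2 unlike of 4 pairs (running 7/18).
From row 4: 3 unlike of 7 pairs (running 10/25).
From row 5: 3 unlike of 4 pairs (running 13/29).
Total adjacent occupied pairs: 29; unlike-type pairs: 13.

13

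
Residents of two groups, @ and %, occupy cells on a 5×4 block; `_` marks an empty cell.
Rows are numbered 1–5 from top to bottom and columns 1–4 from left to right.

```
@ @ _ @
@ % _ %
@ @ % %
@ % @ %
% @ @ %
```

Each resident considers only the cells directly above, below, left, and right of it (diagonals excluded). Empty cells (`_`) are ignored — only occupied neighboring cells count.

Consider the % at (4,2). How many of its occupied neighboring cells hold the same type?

Occupied neighbors of (4,2): (3,2)=@, (5,2)=@, (4,1)=@, (4,3)=@.
Same type (%): 0 of 4.

0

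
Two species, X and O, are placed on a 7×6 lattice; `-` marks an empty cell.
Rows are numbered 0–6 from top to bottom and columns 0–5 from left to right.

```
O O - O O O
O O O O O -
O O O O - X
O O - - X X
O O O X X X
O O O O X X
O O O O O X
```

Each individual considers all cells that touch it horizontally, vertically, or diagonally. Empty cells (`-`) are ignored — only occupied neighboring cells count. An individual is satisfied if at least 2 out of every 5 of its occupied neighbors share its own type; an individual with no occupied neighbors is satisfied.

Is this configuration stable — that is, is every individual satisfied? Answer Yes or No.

Row 0: (0,0)O 3/3 ok · (0,1)O 4/4 ok · (0,3)O 4/4 ok · (0,4)O 4/4 ok · (0,5)O 2/2 ok
Row 1: (1,0)O 5/5 ok · (1,1)O 7/7 ok · (1,2)O 7/7 ok · (1,3)O 6/6 ok · (1,4)O 5/6 ok
Row 2: (2,0)O 5/5 ok · (2,1)O 7/7 ok · (2,2)O 6/6 ok · (2,3)O 4/5 ok · (2,5)X 2/3 ok
Row 3: (3,0)O 5/5 ok · (3,1)O 7/7 ok · (3,4)X 5/6 ok · (3,5)X 4/4 ok
Row 4: (4,0)O 5/5 ok · (4,1)O 7/7 ok · (4,2)O 5/6 ok · (4,3)X 3/6 ok · (4,4)X 6/7 ok · (4,5)X 5/5 ok
Row 5: (5,0)O 5/5 ok · (5,1)O 8/8 ok · (5,2)O 7/8 ok · (5,3)O 5/8 ok · (5,4)X 5/8 ok · (5,5)X 4/5 ok
Row 6: (6,0)O 3/3 ok · (6,1)O 5/5 ok · (6,2)O 5/5 ok · (6,3)O 4/5 ok · (6,4)O 2/5 ok · (6,5)X 2/3 ok
All meet the threshold, so the configuration is stable.

Yes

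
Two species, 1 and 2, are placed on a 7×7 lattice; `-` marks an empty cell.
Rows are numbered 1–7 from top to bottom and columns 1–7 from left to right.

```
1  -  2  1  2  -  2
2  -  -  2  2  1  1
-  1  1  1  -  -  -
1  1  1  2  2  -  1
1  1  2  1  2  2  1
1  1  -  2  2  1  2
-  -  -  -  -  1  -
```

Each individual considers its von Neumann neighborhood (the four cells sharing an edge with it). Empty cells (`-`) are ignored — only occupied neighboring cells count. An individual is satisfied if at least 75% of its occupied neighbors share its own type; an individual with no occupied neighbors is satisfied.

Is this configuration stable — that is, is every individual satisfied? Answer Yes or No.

No

Row 1: (1,1)1 0/1 ✗ · (1,3)2 0/1 ✗ · (1,4)1 0/3 ✗ · (1,5)2 1/2 ✗ · (1,7)2 0/1 ✗
Row 2: (2,1)2 0/1 ✗ · (2,4)2 1/3 ✗ · (2,5)2 2/3 ✗ · (2,6)1 1/2 ✗ · (2,7)1 1/2 ✗
Row 3: (3,2)1 2/2 ✓ · (3,3)1 3/3 ✓ · (3,4)1 1/3 ✗
Row 4: (4,1)1 2/2 ✓ · (4,2)1 4/4 ✓ · (4,3)1 2/4 ✗ · (4,4)2 1/4 ✗ · (4,5)2 2/2 ✓ · (4,7)1 1/1 ✓
Row 5: (5,1)1 3/3 ✓ · (5,2)1 3/4 ✓ · (5,3)2 0/3 ✗ · (5,4)1 0/4 ✗ · (5,5)2 3/4 ✓ · (5,6)2 1/3 ✗ · (5,7)1 1/3 ✗
Row 6: (6,1)1 2/2 ✓ · (6,2)1 2/2 ✓ · (6,4)2 1/2 ✗ · (6,5)2 2/3 ✗ · (6,6)1 1/4 ✗ · (6,7)2 0/2 ✗
Row 7: (7,6)1 1/1 ✓
For instance (1,1) has only 0/1 same-type neighbors, below 3/4.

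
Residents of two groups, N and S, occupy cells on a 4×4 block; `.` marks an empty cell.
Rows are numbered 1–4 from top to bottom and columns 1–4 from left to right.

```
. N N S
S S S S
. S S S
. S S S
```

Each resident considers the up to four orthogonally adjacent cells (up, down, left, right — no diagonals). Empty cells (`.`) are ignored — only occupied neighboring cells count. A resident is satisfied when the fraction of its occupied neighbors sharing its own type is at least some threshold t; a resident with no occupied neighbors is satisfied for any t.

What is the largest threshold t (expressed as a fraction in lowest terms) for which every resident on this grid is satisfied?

1/3

(1,2)N 1/2
(1,3)N 1/3
(1,4)S 1/2
(2,1)S 1/1
(2,2)S 3/4
(2,3)S 3/4
(2,4)S 3/3
(3,2)S 3/3
(3,3)S 4/4
(3,4)S 3/3
(4,2)S 2/2
(4,3)S 3/3
(4,4)S 2/2
The smallest same-type fraction is 1/3 at (1,3), which reduces to 1/3. Any threshold above that leaves this resident unsatisfied.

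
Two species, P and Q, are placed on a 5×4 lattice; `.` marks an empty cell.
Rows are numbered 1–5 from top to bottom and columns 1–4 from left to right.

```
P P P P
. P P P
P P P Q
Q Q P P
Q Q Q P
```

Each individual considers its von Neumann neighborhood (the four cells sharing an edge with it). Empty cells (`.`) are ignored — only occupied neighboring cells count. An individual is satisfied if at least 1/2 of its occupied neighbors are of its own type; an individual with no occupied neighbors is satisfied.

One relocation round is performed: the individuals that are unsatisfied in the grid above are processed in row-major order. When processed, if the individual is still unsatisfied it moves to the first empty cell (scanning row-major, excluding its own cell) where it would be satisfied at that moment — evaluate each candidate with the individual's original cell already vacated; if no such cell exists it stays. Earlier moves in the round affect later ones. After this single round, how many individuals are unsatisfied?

2

Initially unsatisfied (in order): (3,4), (5,3).
  (3,4): no empty cell satisfies it; stays.
  (5,3): no empty cell satisfies it; stays.
Resulting grid:
P P P P
. P P P
P P P Q
Q Q P P
Q Q Q P
Unsatisfied now: (3,4), (5,3).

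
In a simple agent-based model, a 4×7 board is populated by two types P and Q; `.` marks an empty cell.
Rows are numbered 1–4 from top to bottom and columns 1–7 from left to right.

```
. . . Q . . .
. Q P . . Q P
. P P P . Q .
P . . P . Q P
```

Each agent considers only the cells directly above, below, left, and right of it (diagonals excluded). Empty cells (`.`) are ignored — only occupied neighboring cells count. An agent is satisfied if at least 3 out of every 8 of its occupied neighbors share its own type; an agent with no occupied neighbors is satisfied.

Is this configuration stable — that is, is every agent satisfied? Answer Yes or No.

(1,4)Q 0/0 ✓
(2,2)Q 0/2 ✗
(2,3)P 1/2 ✓
(2,6)Q 1/2 ✓
(2,7)P 0/1 ✗
(3,2)P 1/2 ✓
(3,3)P 3/3 ✓
(3,4)P 2/2 ✓
(3,6)Q 2/2 ✓
(4,1)P 0/0 ✓
(4,4)P 1/1 ✓
(4,6)Q 1/2 ✓
(4,7)P 0/1 ✗
For instance (2,2) has only 0/2 same-type neighbors, below 3/8.

No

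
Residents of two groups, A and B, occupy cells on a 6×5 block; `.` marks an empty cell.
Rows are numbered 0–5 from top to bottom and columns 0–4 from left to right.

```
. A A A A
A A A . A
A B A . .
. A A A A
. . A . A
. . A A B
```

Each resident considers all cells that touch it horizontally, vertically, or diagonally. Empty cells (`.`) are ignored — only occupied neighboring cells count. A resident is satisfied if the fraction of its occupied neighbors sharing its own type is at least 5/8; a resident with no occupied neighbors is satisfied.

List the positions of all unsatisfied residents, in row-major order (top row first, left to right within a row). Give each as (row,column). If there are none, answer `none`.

Row 0: (0,1)A 4/4 ✓ · (0,2)A 4/4 ✓ · (0,3)A 4/4 ✓ · (0,4)A 2/2 ✓
Row 1: (1,0)A 3/4 ✓ · (1,1)A 6/7 ✓ · (1,2)A 5/6 ✓ · (1,4)A 2/2 ✓
Row 2: (2,0)A 3/4 ✓ · (2,1)B 0/7 ✗ · (2,2)A 5/6 ✓
Row 3: (3,1)A 4/5 ✓ · (3,2)A 4/5 ✓ · (3,3)A 5/5 ✓ · (3,4)A 2/2 ✓
Row 4: (4,2)A 5/5 ✓ · (4,4)A 3/4 ✓
Row 5: (5,2)A 2/2 ✓ · (5,3)A 3/4 ✓ · (5,4)B 0/2 ✗

(2,1), (5,4)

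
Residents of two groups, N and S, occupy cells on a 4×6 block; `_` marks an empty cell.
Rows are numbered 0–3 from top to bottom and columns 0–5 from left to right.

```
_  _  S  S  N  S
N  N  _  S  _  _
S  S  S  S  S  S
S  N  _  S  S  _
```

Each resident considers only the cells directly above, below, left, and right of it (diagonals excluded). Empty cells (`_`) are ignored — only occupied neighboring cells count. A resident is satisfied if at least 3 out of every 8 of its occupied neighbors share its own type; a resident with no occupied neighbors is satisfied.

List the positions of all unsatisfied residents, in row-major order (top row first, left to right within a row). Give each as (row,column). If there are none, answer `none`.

(0,4), (0,5), (3,1)

Row 0: (0,2)S 1/1 ok · (0,3)S 2/3 ok · (0,4)N 0/2 unhappy · (0,5)S 0/1 unhappy
Row 1: (1,0)N 1/2 ok · (1,1)N 1/2 ok · (1,3)S 2/2 ok
Row 2: (2,0)S 2/3 ok · (2,1)S 2/4 ok · (2,2)S 2/2 ok · (2,3)S 4/4 ok · (2,4)S 3/3 ok · (2,5)S 1/1 ok
Row 3: (3,0)S 1/2 ok · (3,1)N 0/2 unhappy · (3,3)S 2/2 ok · (3,4)S 2/2 ok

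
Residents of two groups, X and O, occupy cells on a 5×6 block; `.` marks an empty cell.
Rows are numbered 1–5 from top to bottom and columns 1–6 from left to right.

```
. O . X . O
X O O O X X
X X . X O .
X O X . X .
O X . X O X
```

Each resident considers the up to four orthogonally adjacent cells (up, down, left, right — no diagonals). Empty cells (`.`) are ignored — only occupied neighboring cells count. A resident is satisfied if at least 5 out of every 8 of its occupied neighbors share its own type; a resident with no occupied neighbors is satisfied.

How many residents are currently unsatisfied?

19

(1,2)O 1/1 ok
(1,4)X 0/1 unhappy
(1,6)O 0/1 unhappy
(2,1)X 1/2 unhappy
(2,2)O 2/4 unhappy
(2,3)O 2/2 ok
(2,4)O 1/4 unhappy
(2,5)X 1/3 unhappy
(2,6)X 1/2 unhappy
(3,1)X 3/3 ok
(3,2)X 1/3 unhappy
(3,4)X 0/2 unhappy
(3,5)O 0/3 unhappy
(4,1)X 1/3 unhappy
(4,2)O 0/4 unhappy
(4,3)X 0/1 unhappy
(4,5)X 0/2 unhappy
(5,1)O 0/2 unhappy
(5,2)X 0/2 unhappy
(5,4)X 0/1 unhappy
(5,5)O 0/3 unhappy
(5,6)X 0/1 unhappy
Unsatisfied: (1,4), (1,6), (2,1), (2,2), (2,4), (2,5), (2,6), (3,2), (3,4), (3,5), (4,1), (4,2), (4,3), (4,5), (5,1), (5,2), (5,4), (5,5), (5,6) — 19 in total.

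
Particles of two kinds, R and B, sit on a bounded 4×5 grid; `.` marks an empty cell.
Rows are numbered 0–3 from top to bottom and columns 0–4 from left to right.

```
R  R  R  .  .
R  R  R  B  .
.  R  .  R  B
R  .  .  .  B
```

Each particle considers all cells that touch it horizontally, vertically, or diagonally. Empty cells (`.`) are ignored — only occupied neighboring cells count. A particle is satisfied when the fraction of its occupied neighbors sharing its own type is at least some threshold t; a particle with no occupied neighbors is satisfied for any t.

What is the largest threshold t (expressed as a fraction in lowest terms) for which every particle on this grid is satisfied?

Row 0: (0,0)R 3/3 · (0,1)R 5/5 · (0,2)R 3/4
Row 1: (1,0)R 4/4 · (1,1)R 6/6 · (1,2)R 5/6 · (1,3)B 1/4
Row 2: (2,1)R 4/4 · (2,3)R 1/4 · (2,4)B 2/3
Row 3: (3,0)R 1/1 · (3,4)B 1/2
The smallest same-type fraction is 1/4 at (1,3), which reduces to 1/4. Any threshold above that leaves this particle unsatisfied.

1/4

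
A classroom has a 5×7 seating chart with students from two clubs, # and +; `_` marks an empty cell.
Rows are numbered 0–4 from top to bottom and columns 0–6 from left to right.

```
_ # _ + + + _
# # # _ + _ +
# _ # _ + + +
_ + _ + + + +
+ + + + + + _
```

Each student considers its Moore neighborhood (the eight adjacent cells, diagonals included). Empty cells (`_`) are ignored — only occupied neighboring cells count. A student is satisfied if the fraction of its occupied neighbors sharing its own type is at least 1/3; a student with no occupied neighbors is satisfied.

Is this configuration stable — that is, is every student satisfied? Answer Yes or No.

Yes

Row 0: (0,1)# 3/3 ok · (0,3)+ 2/3 ok · (0,4)+ 3/3 ok · (0,5)+ 3/3 ok
Row 1: (1,0)# 3/3 ok · (1,1)# 5/5 ok · (1,2)# 3/4 ok · (1,4)+ 5/5 ok · (1,6)+ 3/3 ok
Row 2: (2,0)# 2/3 ok · (2,2)# 2/4 ok · (2,4)+ 5/5 ok · (2,5)+ 7/7 ok · (2,6)+ 4/4 ok
Row 3: (3,1)+ 3/5 ok · (3,3)+ 5/6 ok · (3,4)+ 7/7 ok · (3,5)+ 7/7 ok · (3,6)+ 4/4 ok
Row 4: (4,0)+ 2/2 ok · (4,1)+ 3/3 ok · (4,2)+ 4/4 ok · (4,3)+ 4/4 ok · (4,4)+ 5/5 ok · (4,5)+ 4/4 ok
All meet the threshold, so the configuration is stable.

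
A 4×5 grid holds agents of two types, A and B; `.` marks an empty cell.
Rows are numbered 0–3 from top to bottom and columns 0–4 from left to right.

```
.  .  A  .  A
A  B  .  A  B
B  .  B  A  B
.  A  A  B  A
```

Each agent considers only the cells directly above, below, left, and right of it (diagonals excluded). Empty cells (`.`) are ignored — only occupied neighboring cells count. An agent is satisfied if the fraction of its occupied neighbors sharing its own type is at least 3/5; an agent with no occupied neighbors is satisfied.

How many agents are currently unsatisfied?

12

(0,2)A 0/0 ok
(0,4)A 0/1 unhappy
(1,0)A 0/2 unhappy
(1,1)B 0/1 unhappy
(1,3)A 1/2 unhappy
(1,4)B 1/3 unhappy
(2,0)B 0/1 unhappy
(2,2)B 0/2 unhappy
(2,3)A 1/4 unhappy
(2,4)B 1/3 unhappy
(3,1)A 1/1 ok
(3,2)A 1/3 unhappy
(3,3)B 0/3 unhappy
(3,4)A 0/2 unhappy
Unsatisfied: (0,4), (1,0), (1,1), (1,3), (1,4), (2,0), (2,2), (2,3), (2,4), (3,2), (3,3), (3,4) — 12 in total.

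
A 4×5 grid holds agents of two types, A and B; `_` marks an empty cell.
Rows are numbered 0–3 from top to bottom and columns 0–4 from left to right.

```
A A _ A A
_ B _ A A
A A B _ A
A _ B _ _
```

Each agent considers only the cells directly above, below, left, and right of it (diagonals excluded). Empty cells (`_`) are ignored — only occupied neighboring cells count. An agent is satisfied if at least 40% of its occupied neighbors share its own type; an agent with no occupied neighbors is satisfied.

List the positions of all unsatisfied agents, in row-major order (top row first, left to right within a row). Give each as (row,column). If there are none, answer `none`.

(0,0)A 1/1 satisfied
(0,1)A 1/2 satisfied
(0,3)A 2/2 satisfied
(0,4)A 2/2 satisfied
(1,1)B 0/2 not
(1,3)A 2/2 satisfied
(1,4)A 3/3 satisfied
(2,0)A 2/2 satisfied
(2,1)A 1/3 not
(2,2)B 1/2 satisfied
(2,4)A 1/1 satisfied
(3,0)A 1/1 satisfied
(3,2)B 1/1 satisfied

(1,1), (2,1)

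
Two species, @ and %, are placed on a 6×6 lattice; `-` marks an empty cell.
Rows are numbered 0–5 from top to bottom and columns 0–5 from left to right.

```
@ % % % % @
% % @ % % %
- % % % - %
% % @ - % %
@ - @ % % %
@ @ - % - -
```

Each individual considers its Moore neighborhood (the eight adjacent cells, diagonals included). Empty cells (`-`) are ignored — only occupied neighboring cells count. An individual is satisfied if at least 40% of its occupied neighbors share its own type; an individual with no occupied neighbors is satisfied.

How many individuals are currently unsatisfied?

Row 0: (0,0)@ 0/3 unhappy · (0,1)% 3/5 ok · (0,2)% 4/5 ok · (0,3)% 4/5 ok · (0,4)% 4/5 ok · (0,5)@ 0/3 unhappy
Row 1: (1,0)% 3/4 ok · (1,1)% 5/7 ok · (1,2)@ 0/8 unhappy · (1,3)% 6/7 ok · (1,4)% 6/7 ok · (1,5)% 3/4 ok
Row 2: (2,1)% 5/7 ok · (2,2)% 5/7 ok · (2,3)% 4/6 ok · (2,5)% 4/4 ok
Row 3: (3,0)% 2/3 ok · (3,1)% 3/6 ok · (3,2)@ 1/6 unhappy · (3,4)% 6/6 ok · (3,5)% 4/4 ok
Row 4: (4,0)@ 2/4 ok · (4,2)@ 2/5 ok · (4,3)% 3/5 ok · (4,4)% 5/5 ok · (4,5)% 3/3 ok
Row 5: (5,0)@ 2/2 ok · (5,1)@ 3/3 ok · (5,3)% 2/3 ok
Unsatisfied: (0,0), (0,5), (1,2), (3,2) — 4 in total.

4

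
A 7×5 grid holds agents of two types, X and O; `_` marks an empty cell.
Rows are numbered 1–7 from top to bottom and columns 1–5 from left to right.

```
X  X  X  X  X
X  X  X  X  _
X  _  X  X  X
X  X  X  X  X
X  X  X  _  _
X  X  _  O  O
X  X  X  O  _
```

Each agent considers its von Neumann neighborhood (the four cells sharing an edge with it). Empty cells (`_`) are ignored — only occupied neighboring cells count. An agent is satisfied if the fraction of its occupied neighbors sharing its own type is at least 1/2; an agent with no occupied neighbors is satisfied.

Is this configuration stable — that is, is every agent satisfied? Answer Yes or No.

Row 1: (1,1)X 2/2 ✓ · (1,2)X 3/3 ✓ · (1,3)X 3/3 ✓ · (1,4)X 3/3 ✓ · (1,5)X 1/1 ✓
Row 2: (2,1)X 3/3 ✓ · (2,2)X 3/3 ✓ · (2,3)X 4/4 ✓ · (2,4)X 3/3 ✓
Row 3: (3,1)X 2/2 ✓ · (3,3)X 3/3 ✓ · (3,4)X 4/4 ✓ · (3,5)X 2/2 ✓
Row 4: (4,1)X 3/3 ✓ · (4,2)X 3/3 ✓ · (4,3)X 4/4 ✓ · (4,4)X 3/3 ✓ · (4,5)X 2/2 ✓
Row 5: (5,1)X 3/3 ✓ · (5,2)X 4/4 ✓ · (5,3)X 2/2 ✓
Row 6: (6,1)X 3/3 ✓ · (6,2)X 3/3 ✓ · (6,4)O 2/2 ✓ · (6,5)O 1/1 ✓
Row 7: (7,1)X 2/2 ✓ · (7,2)X 3/3 ✓ · (7,3)X 1/2 ✓ · (7,4)O 1/2 ✓
All meet the threshold, so the configuration is stable.

Yes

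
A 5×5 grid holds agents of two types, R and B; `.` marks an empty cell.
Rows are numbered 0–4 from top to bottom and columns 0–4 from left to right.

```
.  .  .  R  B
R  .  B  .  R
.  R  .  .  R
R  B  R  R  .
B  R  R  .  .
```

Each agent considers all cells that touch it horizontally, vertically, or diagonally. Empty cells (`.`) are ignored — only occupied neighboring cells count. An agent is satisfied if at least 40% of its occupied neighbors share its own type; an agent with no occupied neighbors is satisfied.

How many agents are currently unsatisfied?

Row 0: (0,3)R 1/3 ✗ · (0,4)B 0/2 ✗
Row 1: (1,0)R 1/1 ✓ · (1,2)B 0/2 ✗ · (1,4)R 2/3 ✓
Row 2: (2,1)R 3/5 ✓ · (2,4)R 2/2 ✓
Row 3: (3,0)R 2/4 ✓ · (3,1)B 1/6 ✗ · (3,2)R 4/5 ✓ · (3,3)R 3/3 ✓
Row 4: (4,0)B 1/3 ✗ · (4,1)R 3/5 ✓ · (4,2)R 3/4 ✓
Unsatisfied: (0,3), (0,4), (1,2), (3,1), (4,0) — 5 in total.

5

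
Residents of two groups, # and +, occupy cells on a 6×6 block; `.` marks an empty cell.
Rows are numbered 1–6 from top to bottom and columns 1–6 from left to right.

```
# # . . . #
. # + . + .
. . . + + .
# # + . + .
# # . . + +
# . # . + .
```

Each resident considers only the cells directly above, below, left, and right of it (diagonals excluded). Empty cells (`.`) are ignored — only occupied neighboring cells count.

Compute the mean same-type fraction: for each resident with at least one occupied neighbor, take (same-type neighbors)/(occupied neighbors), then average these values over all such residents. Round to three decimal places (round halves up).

0.833

(1,1)# 1/1
(1,2)# 2/2
(1,6)# — no occupied neighbors
(2,2)# 1/2
(2,3)+ 0/1
(2,5)+ 1/1
(3,4)+ 1/1
(3,5)+ 3/3
(4,1)# 2/2
(4,2)# 2/3
(4,3)+ 0/1
(4,5)+ 2/2
(5,1)# 3/3
(5,2)# 2/2
(5,5)+ 3/3
(5,6)+ 1/1
(6,1)# 1/1
(6,3)# — no occupied neighbors
(6,5)+ 1/1
Sum over 17 residents: 1/1 + 2/2 + 1/2 + 0/1 + 1/1 + 1/1 + 3/3 + 2/2 + 2/3 + 0/1 + 2/2 + 3/3 + 2/2 + 3/3 + 1/1 + 1/1 + 1/1 = 85/6; mean = 85/6 ÷ 17 = 5/6 = 0.833333… → 0.833.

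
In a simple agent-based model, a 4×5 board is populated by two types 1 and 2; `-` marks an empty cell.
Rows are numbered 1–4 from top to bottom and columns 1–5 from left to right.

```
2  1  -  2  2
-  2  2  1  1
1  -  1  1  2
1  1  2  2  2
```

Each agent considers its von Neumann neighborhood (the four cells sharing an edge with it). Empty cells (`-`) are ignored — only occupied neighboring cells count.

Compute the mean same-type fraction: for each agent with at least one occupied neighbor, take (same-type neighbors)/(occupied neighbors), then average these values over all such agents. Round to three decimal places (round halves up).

Row 1: (1,1)2 0/1 · (1,2)1 0/2 · (1,4)2 1/2 · (1,5)2 1/2
Row 2: (2,2)2 1/2 · (2,3)2 1/3 · (2,4)1 2/4 · (2,5)1 1/3
Row 3: (3,1)1 1/1 · (3,3)1 1/3 · (3,4)1 2/4 · (3,5)2 1/3
Row 4: (4,1)1 2/2 · (4,2)1 1/2 · (4,3)2 1/3 · (4,4)2 2/3 · (4,5)2 2/2
Sum over 17 agents: 0/1 + 0/2 + 1/2 + 1/2 + 1/2 + 1/3 + 2/4 + 1/3 + 1/1 + 1/3 + 2/4 + 1/3 + 2/2 + 1/2 + 1/3 + 2/3 + 2/2 = 25/3; mean = 25/3 ÷ 17 = 25/51 = 0.490196… → 0.490.

0.490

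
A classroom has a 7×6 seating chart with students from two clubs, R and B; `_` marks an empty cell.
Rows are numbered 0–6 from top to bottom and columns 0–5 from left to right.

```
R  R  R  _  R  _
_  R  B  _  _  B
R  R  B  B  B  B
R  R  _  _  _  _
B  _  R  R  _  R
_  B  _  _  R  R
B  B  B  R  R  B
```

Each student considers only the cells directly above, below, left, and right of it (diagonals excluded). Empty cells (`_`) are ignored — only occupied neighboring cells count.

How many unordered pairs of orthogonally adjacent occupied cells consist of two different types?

Scan each occupied cell's neighbors to the right and below so each pair is counted once.
Row 0: R(0,0)–R(0,1)= R(0,1)–R(0,2)= R(0,1)–R(1,1)= R(0,2)–B(1,2)≠  → 1/4 unlike.
Row 1: R(1,1)–B(1,2)≠ R(1,1)–R(2,1)= B(1,2)–B(2,2)= B(1,5)–B(2,5)=  → 1/4 unlike.
Row 2: R(2,0)–R(2,1)= R(2,0)–R(3,0)= R(2,1)–B(2,2)≠ R(2,1)–R(3,1)= B(2,2)–B(2,3)= B(2,3)–B(2,4)= B(2,4)–B(2,5)=  → 1/7 unlike.
Row 3: R(3,0)–R(3,1)= R(3,0)–B(4,0)≠  → 1/2 unlike.
Row 4: R(4,2)–R(4,3)= R(4,5)–R(5,5)=  → 0/2 unlike.
Row 5: B(5,1)–B(6,1)= R(5,4)–R(5,5)= R(5,4)–R(6,4)= R(5,5)–B(6,5)≠  → 1/4 unlike.
Row 6: B(6,0)–B(6,1)= B(6,1)–B(6,2)= B(6,2)–R(6,3)≠ R(6,3)–R(6,4)= R(6,4)–B(6,5)≠  → 2/5 unlike.
Total adjacent occupied pairs: 28; unlike-type pairs: 7.

7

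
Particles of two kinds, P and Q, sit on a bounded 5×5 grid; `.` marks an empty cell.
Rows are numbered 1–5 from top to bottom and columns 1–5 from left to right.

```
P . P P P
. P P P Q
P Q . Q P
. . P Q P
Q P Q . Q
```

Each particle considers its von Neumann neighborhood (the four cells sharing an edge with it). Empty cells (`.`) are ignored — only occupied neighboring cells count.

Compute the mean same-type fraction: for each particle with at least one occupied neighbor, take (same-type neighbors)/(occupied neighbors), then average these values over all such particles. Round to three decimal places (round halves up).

(1,1)P — no occupied neighbors
(1,3)P 2/2
(1,4)P 3/3
(1,5)P 1/2
(2,2)P 1/2
(2,3)P 3/3
(2,4)P 2/4
(2,5)Q 0/3
(3,1)P 0/1
(3,2)Q 0/2
(3,4)Q 1/3
(3,5)P 1/3
(4,3)P 0/2
(4,4)Q 1/3
(4,5)P 1/3
(5,1)Q 0/1
(5,2)P 0/2
(5,3)Q 0/2
(5,5)Q 0/1
Sum over 18 particles: 2/2 + 3/3 + 1/2 + 1/2 + 3/3 + 2/4 + 0/3 + 0/1 + 0/2 + 1/3 + 1/3 + 0/2 + 1/3 + 1/3 + 0/1 + 0/2 + 0/2 + 0/1 = 35/6; mean = 35/6 ÷ 18 = 35/108 = 0.324074… → 0.324.

0.324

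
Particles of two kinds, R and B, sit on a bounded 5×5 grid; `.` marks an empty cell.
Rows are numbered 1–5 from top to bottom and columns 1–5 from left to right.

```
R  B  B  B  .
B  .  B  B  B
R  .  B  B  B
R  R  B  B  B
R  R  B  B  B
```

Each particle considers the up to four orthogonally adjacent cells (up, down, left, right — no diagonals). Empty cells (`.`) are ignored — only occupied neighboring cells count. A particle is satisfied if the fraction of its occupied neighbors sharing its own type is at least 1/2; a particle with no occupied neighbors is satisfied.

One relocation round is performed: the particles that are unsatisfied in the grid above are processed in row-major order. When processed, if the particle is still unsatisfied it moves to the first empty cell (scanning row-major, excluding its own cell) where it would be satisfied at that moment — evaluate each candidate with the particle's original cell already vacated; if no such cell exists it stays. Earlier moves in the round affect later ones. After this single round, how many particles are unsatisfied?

Initially unsatisfied (in order): (1,1), (2,1).
  (1,1) → (3,2).
  (2,1) → (1,1).
Resulting grid:
B B B B .
. . B B B
R R B B B
R R B B B
R R B B B
All satisfied now.

0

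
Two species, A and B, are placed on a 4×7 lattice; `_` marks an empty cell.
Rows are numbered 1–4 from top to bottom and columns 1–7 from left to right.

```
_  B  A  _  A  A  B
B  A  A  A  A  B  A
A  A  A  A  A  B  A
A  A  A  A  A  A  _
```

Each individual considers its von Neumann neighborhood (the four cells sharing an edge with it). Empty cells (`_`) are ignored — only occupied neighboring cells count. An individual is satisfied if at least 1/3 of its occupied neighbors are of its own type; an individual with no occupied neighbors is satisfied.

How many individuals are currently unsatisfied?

Row 1: (1,2)B 0/2 not · (1,3)A 1/2 satisfied · (1,5)A 2/2 satisfied · (1,6)A 1/3 satisfied · (1,7)B 0/2 not
Row 2: (2,1)B 0/2 not · (2,2)A 2/4 satisfied · (2,3)A 4/4 satisfied · (2,4)A 3/3 satisfied · (2,5)A 3/4 satisfied · (2,6)B 1/4 not · (2,7)A 1/3 satisfied
Row 3: (3,1)A 2/3 satisfied · (3,2)A 4/4 satisfied · (3,3)A 4/4 satisfied · (3,4)A 4/4 satisfied · (3,5)A 3/4 satisfied · (3,6)B 1/4 not · (3,7)A 1/2 satisfied
Row 4: (4,1)A 2/2 satisfied · (4,2)A 3/3 satisfied · (4,3)A 3/3 satisfied · (4,4)A 3/3 satisfied · (4,5)A 3/3 satisfied · (4,6)A 1/2 satisfied
Unsatisfied: (1,2), (1,7), (2,1), (2,6), (3,6) — 5 in total.

5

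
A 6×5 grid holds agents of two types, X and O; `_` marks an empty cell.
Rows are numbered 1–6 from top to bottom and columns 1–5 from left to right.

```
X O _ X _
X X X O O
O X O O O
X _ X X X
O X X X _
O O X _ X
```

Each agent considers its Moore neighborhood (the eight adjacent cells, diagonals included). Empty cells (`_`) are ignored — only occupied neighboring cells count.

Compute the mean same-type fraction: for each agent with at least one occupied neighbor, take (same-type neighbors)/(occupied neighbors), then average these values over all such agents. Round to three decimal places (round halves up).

0.565

(1,1)X 2/3
(1,2)O 0/4
(1,4)X 1/3
(2,1)X 3/5
(2,2)X 4/7
(2,3)X 3/7
(2,4)O 4/6
(2,5)O 3/4
(3,1)O 0/4
(3,2)X 5/7
(3,3)O 2/7
(3,4)O 4/8
(3,5)O 3/5
(4,1)X 2/4
(4,3)X 5/7
(4,4)X 4/7
(4,5)X 2/4
(5,1)O 2/4
(5,2)X 4/7
(5,3)X 5/6
(5,4)X 6/6
(6,1)O 2/3
(6,2)O 2/5
(6,3)X 3/4
(6,5)X 1/1
Sum over 25 agents: 2/3 + 0/4 + 1/3 + 3/5 + 4/7 + 3/7 + 4/6 + 3/4 + 0/4 + 5/7 + 2/7 + 4/8 + 3/5 + 2/4 + 5/7 + 4/7 + 2/4 + 2/4 + 4/7 + 5/6 + 6/6 + 2/3 + 2/5 + 3/4 + 1/1 = 1483/105; mean = 1483/105 ÷ 25 = 1483/2625 = 0.564952… → 0.565.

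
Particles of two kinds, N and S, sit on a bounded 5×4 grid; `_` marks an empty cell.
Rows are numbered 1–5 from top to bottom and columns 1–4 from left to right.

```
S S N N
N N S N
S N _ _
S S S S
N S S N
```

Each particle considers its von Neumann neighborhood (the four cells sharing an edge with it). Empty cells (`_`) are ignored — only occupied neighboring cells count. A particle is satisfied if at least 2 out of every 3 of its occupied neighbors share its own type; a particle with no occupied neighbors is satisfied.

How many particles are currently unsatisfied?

Row 1: (1,1)S 1/2 ✗ · (1,2)S 1/3 ✗ · (1,3)N 1/3 ✗ · (1,4)N 2/2 ✓
Row 2: (2,1)N 1/3 ✗ · (2,2)N 2/4 ✗ · (2,3)S 0/3 ✗ · (2,4)N 1/2 ✗
Row 3: (3,1)S 1/3 ✗ · (3,2)N 1/3 ✗
Row 4: (4,1)S 2/3 ✓ · (4,2)S 3/4 ✓ · (4,3)S 3/3 ✓ · (4,4)S 1/2 ✗
Row 5: (5,1)N 0/2 ✗ · (5,2)S 2/3 ✓ · (5,3)S 2/3 ✓ · (5,4)N 0/2 ✗
Unsatisfied: (1,1), (1,2), (1,3), (2,1), (2,2), (2,3), (2,4), (3,1), (3,2), (4,4), (5,1), (5,4) — 12 in total.

12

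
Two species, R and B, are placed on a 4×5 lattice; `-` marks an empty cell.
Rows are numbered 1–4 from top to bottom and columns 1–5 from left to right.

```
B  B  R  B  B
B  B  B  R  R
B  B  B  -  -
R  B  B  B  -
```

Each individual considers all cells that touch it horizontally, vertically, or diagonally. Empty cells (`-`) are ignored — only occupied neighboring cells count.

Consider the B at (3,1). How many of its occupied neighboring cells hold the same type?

Occupied neighbors of (3,1): (2,1)=B, (2,2)=B, (3,2)=B, (4,1)=R, (4,2)=B.
Same type (B): 4 of 5.

4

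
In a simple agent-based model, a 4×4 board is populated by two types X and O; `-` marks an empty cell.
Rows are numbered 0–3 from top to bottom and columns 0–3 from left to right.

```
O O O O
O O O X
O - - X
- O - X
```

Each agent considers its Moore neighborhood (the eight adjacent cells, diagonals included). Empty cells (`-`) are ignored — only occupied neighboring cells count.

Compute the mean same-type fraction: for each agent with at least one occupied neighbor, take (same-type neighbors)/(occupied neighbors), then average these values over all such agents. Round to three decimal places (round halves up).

0.838

Row 0: (0,0)O 3/3 · (0,1)O 5/5 · (0,2)O 4/5 · (0,3)O 2/3
Row 1: (1,0)O 4/4 · (1,1)O 6/6 · (1,2)O 4/6 · (1,3)X 1/4
Row 2: (2,0)O 3/3 · (2,3)X 2/3
Row 3: (3,1)O 1/1 · (3,3)X 1/1
Sum over 12 agents: 3/3 + 5/5 + 4/5 + 2/3 + 4/4 + 6/6 + 4/6 + 1/4 + 3/3 + 2/3 + 1/1 + 1/1 = 201/20; mean = 201/20 ÷ 12 = 67/80 = 0.8375 → 0.838.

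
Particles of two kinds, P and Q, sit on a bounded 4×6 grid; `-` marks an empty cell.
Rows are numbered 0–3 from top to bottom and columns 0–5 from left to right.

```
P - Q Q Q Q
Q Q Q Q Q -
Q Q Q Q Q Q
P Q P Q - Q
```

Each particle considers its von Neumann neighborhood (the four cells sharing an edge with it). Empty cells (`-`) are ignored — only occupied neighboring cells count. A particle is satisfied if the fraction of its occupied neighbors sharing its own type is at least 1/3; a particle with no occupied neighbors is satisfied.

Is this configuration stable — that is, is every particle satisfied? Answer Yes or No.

No

(0,0)P 0/1 not
(0,2)Q 2/2 satisfied
(0,3)Q 3/3 satisfied
(0,4)Q 3/3 satisfied
(0,5)Q 1/1 satisfied
(1,0)Q 2/3 satisfied
(1,1)Q 3/3 satisfied
(1,2)Q 4/4 satisfied
(1,3)Q 4/4 satisfied
(1,4)Q 3/3 satisfied
(2,0)Q 2/3 satisfied
(2,1)Q 4/4 satisfied
(2,2)Q 3/4 satisfied
(2,3)Q 4/4 satisfied
(2,4)Q 3/3 satisfied
(2,5)Q 2/2 satisfied
(3,0)P 0/2 not
(3,1)Q 1/3 satisfied
(3,2)P 0/3 not
(3,3)Q 1/2 satisfied
(3,5)Q 1/1 satisfied
For instance (0,0) has only 0/1 same-type neighbors, below 1/3.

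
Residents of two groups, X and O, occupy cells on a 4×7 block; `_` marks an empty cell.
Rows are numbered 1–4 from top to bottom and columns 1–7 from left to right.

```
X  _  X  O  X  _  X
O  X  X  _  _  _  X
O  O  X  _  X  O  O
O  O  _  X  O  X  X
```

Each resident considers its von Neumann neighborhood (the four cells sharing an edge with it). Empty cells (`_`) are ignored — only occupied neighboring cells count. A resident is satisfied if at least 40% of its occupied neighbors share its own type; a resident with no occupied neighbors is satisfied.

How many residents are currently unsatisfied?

Row 1: (1,1)X 0/1 not · (1,3)X 1/2 satisfied · (1,4)O 0/2 not · (1,5)X 0/1 not · (1,7)X 1/1 satisfied
Row 2: (2,1)O 1/3 not · (2,2)X 1/3 not · (2,3)X 3/3 satisfied · (2,7)X 1/2 satisfied
Row 3: (3,1)O 3/3 satisfied · (3,2)O 2/4 satisfied · (3,3)X 1/2 satisfied · (3,5)X 0/2 not · (3,6)O 1/3 not · (3,7)O 1/3 not
Row 4: (4,1)O 2/2 satisfied · (4,2)O 2/2 satisfied · (4,4)X 0/1 not · (4,5)O 0/3 not · (4,6)X 1/3 not · (4,7)X 1/2 satisfied
Unsatisfied: (1,1), (1,4), (1,5), (2,1), (2,2), (3,5), (3,6), (3,7), (4,4), (4,5), (4,6) — 11 in total.

11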